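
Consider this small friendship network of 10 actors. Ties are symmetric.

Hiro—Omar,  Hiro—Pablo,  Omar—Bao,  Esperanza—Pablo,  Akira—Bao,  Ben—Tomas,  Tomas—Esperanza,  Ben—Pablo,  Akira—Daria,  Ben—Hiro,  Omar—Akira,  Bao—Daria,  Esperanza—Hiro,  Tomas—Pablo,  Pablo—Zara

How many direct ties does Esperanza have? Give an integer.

3

Esperanza is directly tied to Hiro, Pablo, and Tomas. That is 3 neighbors, so the degree of Esperanza is 3.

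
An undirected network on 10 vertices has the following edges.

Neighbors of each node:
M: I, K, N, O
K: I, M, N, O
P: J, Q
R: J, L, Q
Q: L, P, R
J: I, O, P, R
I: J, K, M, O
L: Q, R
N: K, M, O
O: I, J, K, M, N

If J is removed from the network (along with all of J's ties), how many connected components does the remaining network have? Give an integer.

Without J, the remaining ties split the others into: {I, K, M, N, O}; {L, P, Q, R}.
That's 2 separate components.

2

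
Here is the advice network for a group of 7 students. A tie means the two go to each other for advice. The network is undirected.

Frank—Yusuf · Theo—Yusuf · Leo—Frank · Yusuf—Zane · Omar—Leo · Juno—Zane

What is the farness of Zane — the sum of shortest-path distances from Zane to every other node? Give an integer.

Distances from Zane: Frank:2, Juno:1, Leo:3, Omar:4, Theo:2, Yusuf:1.
Sum = 2 + 1 + 3 + 4 + 2 + 1 = 13.

13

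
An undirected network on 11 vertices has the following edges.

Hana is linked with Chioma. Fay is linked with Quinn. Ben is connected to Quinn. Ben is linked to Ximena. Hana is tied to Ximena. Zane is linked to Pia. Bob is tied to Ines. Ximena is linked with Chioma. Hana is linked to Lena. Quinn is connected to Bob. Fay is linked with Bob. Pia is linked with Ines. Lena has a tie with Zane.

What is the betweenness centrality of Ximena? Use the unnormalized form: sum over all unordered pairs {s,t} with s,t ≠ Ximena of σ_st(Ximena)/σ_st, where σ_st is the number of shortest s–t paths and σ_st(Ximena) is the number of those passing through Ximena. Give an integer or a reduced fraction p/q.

Pairs whose geodesics pass through Ximena — Ines–Chioma: 1/2; Bob–Chioma: 1; Bob–Hana: 1; Fay–Chioma: 1; Fay–Hana: 1; Fay–Lena: 1/2; Quinn–Chioma: 1; Quinn–Hana: 1; Quinn–Lena: 1; Ben–Chioma: 1; Ben–Hana: 1; Ben–Lena: 1; Ben–Zane: 1.
All other pairs contribute 0.
Summing the contributions gives betweenness(Ximena) = 12.

12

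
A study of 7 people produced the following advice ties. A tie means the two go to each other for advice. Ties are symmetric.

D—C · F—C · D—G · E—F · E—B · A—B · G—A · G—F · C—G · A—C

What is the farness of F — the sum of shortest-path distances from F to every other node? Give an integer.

9

Distances from F: A:2, B:2, C:1, D:2, E:1, G:1.
Sum = 2 + 2 + 1 + 2 + 1 + 1 = 9.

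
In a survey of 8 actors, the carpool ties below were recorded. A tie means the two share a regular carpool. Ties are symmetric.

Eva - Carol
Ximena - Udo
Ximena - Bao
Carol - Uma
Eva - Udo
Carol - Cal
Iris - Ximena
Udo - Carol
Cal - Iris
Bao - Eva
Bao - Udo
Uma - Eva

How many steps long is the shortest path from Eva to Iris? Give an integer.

One shortest route is Eva – Udo – Ximena – Iris, which uses 3 edges, and at distance 2 from Eva we only reach {Cal, Ximena}, which does not include Iris. So d(Eva,Iris) = 3.

3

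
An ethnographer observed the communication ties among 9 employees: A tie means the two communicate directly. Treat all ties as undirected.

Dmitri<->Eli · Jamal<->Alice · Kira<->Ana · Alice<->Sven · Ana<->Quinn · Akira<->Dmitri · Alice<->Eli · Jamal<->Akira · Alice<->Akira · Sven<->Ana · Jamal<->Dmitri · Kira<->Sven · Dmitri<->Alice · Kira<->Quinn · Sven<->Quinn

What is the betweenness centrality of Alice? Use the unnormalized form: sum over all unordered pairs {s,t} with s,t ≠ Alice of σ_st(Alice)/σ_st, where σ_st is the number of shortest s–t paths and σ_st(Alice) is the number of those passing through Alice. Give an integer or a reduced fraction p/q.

Pairs whose geodesics pass through Alice — Akira–Eli: 1/2; Akira–Ana: 1; Akira–Sven: 1; Akira–Quinn: 1; Akira–Kira: 1; Eli–Jamal: 1/2; Eli–Ana: 1; Eli–Sven: 1; Eli–Quinn: 1; Eli–Kira: 1; Dmitri–Ana: 1; Dmitri–Sven: 1; Dmitri–Quinn: 1; Dmitri–Kira: 1 … (+4 more pairs).
All other pairs contribute 0.
Summing the contributions gives betweenness(Alice) = 17.

17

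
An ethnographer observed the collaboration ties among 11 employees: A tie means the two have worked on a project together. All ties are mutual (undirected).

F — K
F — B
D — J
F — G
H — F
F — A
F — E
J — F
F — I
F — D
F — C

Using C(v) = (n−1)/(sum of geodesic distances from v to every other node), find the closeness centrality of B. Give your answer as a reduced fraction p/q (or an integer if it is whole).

Distances from B: A:2, C:2, D:2, E:2, F:1, G:2, H:2, I:2, J:2, K:2. Sum = 19.
n = 11, so closeness = 10/19.

10/19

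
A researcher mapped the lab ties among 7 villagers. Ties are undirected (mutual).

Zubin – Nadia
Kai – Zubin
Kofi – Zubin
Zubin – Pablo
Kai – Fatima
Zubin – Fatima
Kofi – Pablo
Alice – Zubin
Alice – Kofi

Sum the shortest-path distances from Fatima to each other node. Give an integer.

Distances from Fatima: Alice:2, Kai:1, Kofi:2, Nadia:2, Pablo:2, Zubin:1.
Sum = 2 + 1 + 2 + 2 + 2 + 1 = 10.

10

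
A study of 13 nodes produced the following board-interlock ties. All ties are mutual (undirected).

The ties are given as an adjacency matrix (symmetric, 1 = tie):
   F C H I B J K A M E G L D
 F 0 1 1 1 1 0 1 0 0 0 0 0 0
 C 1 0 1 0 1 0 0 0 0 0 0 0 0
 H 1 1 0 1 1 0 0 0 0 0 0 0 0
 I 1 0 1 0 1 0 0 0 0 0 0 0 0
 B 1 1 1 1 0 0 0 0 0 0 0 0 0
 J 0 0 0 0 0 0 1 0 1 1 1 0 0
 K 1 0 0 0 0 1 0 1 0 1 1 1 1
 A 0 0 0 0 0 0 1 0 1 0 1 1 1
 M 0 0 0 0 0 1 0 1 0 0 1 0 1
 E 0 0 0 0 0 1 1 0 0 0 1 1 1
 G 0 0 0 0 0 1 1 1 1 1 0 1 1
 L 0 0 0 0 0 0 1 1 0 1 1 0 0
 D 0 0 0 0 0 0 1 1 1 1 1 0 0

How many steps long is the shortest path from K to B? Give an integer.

One shortest route is K – F – B, which uses 2 edges, and K and B are not directly tied, so nothing shorter exists. So d(K,B) = 2.

2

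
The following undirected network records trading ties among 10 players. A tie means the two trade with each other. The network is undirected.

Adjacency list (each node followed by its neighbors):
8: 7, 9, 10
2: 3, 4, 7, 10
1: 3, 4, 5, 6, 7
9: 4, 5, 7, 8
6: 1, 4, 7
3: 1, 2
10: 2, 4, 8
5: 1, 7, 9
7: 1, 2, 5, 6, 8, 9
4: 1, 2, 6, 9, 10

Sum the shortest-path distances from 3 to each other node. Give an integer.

18

Distances from 3: 1:1, 2:1, 4:2, 5:2, 6:2, 7:2, 8:3, 9:3, 10:2.
Sum = 1 + 1 + 2 + 2 + 2 + 2 + 3 + 3 + 2 = 18.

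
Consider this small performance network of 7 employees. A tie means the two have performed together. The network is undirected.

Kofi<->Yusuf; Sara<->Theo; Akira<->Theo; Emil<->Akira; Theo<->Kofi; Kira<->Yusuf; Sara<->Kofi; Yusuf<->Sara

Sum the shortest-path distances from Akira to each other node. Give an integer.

13

Distances from Akira: Emil:1, Kira:4, Kofi:2, Sara:2, Theo:1, Yusuf:3.
Sum = 1 + 4 + 2 + 2 + 1 + 3 = 13.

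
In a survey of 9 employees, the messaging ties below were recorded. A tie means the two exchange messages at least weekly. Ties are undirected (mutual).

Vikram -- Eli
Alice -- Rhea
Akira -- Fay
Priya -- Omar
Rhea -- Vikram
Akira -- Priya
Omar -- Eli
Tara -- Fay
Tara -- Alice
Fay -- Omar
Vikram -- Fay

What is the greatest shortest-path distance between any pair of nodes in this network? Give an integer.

4

Eccentricity of each node (its greatest distance to any other): Akira:3, Alice:4, Eli:3, Fay:2, Omar:3, Priya:4, Rhea:4, Tara:3, Vikram:3.
The maximum eccentricity is 4, realized for instance by the pair Rhea–Priya via Rhea – Vikram – Eli – Omar – Priya. So the diameter is 4.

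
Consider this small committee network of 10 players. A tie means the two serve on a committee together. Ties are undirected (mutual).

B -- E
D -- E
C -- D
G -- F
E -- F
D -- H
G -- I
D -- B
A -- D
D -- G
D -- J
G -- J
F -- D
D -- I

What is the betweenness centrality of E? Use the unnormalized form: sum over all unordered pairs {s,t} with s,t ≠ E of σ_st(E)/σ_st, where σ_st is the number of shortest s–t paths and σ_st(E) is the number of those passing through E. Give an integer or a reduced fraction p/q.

1/2

Pairs whose geodesics pass through E — F–B: 1/2.
All other pairs contribute 0.
Summing the contributions gives betweenness(E) = 1/2.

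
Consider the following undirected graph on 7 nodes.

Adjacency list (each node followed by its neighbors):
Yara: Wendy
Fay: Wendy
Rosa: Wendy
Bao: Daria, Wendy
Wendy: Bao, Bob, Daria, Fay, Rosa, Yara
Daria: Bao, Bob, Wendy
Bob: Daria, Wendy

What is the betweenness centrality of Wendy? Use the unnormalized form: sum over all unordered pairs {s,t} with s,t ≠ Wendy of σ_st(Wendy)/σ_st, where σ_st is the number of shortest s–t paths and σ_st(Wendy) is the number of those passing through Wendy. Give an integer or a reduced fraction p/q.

Pairs whose geodesics pass through Wendy — Bao–Yara: 1; Bao–Bob: 1/2; Bao–Fay: 1; Bao–Rosa: 1; Yara–Daria: 1; Yara–Bob: 1; Yara–Fay: 1; Yara–Rosa: 1; Daria–Fay: 1; Daria–Rosa: 1; Bob–Fay: 1; Bob–Rosa: 1; Fay–Rosa: 1.
All other pairs contribute 0.
Summing the contributions gives betweenness(Wendy) = 25/2.

25/2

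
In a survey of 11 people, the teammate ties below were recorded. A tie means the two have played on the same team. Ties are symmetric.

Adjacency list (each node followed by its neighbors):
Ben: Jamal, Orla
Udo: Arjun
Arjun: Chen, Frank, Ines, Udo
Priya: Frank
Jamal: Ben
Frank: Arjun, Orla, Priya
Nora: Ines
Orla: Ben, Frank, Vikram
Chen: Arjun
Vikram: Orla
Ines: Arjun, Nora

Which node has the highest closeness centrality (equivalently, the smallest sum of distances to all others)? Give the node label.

Farness (sum of distances to all others) for each node — Arjun:20, Ben:29, Chen:29, Frank:19, Ines:27, Jamal:38, Nora:36, Orla:22, Priya:28, Udo:29, Vikram:31.
The smallest farness is 19, for Frank, so Frank has the highest closeness.

Frank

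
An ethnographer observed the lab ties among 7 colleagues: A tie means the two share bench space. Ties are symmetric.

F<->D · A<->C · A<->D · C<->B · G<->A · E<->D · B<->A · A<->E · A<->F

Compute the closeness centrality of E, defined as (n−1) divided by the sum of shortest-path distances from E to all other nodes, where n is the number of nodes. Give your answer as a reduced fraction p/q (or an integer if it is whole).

Distances from E: A:1, B:2, C:2, D:1, F:2, G:2. Sum = 10.
n = 7, so closeness = 6/10 = 3/5.

3/5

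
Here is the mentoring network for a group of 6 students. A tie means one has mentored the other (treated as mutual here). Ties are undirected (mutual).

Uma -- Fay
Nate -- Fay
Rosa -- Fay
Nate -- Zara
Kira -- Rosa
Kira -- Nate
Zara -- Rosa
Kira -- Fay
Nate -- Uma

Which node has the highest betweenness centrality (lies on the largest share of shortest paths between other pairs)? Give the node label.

Unnormalized betweenness of each node: Fay:11/6, Kira:1/3, Nate:5/2, Rosa:1, Uma:0, Zara:1/3.
Nate has the largest value, 5/2, making it the main broker — the node through which the most shortest paths run.

Nate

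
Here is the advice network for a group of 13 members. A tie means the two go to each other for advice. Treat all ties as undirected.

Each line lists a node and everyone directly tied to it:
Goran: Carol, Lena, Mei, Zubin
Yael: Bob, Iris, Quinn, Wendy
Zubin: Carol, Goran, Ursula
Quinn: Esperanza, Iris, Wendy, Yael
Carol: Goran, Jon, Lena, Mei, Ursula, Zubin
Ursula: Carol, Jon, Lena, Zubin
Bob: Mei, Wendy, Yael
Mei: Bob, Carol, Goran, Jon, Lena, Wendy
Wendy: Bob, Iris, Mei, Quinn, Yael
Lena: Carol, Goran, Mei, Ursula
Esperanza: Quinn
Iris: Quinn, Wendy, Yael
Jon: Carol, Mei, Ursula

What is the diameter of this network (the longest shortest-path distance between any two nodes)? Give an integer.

5

Eccentricity of each node (its greatest distance to any other): Bob:3, Carol:4, Esperanza:5, Goran:4, Iris:4, Jon:4, Lena:4, Mei:3, Quinn:4, Ursula:5, Wendy:3, Yael:4, Zubin:5.
The maximum eccentricity is 5, realized for instance by the pair Zubin–Esperanza via Zubin – Goran – Mei – Wendy – Quinn – Esperanza. So the diameter is 5.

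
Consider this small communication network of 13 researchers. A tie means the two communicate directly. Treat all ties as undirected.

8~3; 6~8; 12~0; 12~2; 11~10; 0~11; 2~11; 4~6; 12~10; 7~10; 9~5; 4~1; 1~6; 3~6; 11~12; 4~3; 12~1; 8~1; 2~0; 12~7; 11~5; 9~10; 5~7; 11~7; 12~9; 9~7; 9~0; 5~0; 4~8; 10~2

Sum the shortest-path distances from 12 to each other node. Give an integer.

18

Distances from 12: 0:1, 1:1, 2:1, 3:3, 4:2, 5:2, 6:2, 7:1, 8:2, 9:1, 10:1, 11:1.
Sum = 1 + 1 + 1 + 3 + 2 + 2 + 2 + 1 + 2 + 1 + 1 + 1 = 18.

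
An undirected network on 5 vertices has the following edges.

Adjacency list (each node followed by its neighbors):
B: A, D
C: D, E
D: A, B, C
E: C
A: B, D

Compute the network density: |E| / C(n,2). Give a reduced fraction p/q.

There are 5 edges and 5 nodes, so the maximum possible is C(5,2) = 10.
Density = 5/10 = 1/2.

1/2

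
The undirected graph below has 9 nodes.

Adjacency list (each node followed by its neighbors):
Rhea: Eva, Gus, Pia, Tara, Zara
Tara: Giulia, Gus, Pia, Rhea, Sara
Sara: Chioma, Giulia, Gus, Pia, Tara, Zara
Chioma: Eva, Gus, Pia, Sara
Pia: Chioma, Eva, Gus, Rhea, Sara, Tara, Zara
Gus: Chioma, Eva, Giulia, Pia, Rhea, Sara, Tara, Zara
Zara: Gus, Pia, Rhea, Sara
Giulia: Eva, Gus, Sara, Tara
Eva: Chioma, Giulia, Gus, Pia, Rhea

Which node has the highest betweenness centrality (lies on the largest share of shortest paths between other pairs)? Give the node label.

Unnormalized betweenness of each node: Chioma:1/4, Eva:5/4, Giulia:1/2, Gus:15/4, Pia:7/3, Rhea:5/6, Sara:2, Tara:5/6, Zara:1/4.
Gus has the largest value, 15/4, making it the main broker — the node through which the most shortest paths run.

Gus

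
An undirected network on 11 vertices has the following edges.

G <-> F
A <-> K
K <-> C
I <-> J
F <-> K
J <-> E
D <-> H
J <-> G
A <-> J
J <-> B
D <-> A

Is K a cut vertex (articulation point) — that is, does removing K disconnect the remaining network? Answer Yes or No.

Removing K leaves {A, B, D, E, F, G, H, I, and J} with no path to {C}, so the network splits into 2 components. K is a cut vertex.

Yes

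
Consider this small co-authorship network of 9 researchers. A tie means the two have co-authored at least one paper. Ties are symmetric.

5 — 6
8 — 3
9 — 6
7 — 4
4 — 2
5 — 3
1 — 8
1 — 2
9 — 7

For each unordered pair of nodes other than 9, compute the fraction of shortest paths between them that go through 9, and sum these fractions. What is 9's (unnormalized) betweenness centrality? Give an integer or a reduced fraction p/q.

Pairs whose geodesics pass through 9 — 5–4: 1; 5–7: 1; 3–7: 1; 2–6: 1; 4–6: 1; 7–6: 1.
All other pairs contribute 0.
Summing the contributions gives betweenness(9) = 6.

6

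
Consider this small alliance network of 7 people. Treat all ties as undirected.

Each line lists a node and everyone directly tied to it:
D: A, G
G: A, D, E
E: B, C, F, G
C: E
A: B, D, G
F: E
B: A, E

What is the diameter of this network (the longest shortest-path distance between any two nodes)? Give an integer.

3

Eccentricity of each node (its greatest distance to any other): A:3, B:2, C:3, D:3, E:2, F:3, G:2.
The maximum eccentricity is 3, realized for instance by the pair D–C via D – G – E – C. So the diameter is 3.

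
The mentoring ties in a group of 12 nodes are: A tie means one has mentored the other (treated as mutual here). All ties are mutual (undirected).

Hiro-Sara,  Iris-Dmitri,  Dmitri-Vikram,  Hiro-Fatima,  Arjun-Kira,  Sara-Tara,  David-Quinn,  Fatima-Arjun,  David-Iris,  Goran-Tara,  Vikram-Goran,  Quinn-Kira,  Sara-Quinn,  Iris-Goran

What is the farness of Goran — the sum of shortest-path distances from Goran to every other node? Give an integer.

28

Distances from Goran: Arjun:5, David:2, Dmitri:2, Fatima:4, Hiro:3, Iris:1, Kira:4, Quinn:3, Sara:2, Tara:1, Vikram:1.
Sum = 5 + 2 + 2 + 4 + 3 + 1 + 4 + 3 + 2 + 1 + 1 = 28.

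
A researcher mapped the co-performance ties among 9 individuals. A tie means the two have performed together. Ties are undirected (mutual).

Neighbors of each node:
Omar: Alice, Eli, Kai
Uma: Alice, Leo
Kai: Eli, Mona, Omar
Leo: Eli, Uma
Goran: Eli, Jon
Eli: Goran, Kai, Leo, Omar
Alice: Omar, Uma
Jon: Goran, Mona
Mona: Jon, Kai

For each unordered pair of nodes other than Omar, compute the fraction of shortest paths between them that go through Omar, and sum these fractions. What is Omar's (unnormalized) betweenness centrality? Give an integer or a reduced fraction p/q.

Pairs whose geodesics pass through Omar — Jon–Alice: 2/2; Mona–Alice: 1; Mona–Uma: 1/2; Kai–Alice: 1; Kai–Uma: 1/2; Alice–Eli: 1; Alice–Goran: 1.
All other pairs contribute 0.
Summing the contributions gives betweenness(Omar) = 6.

6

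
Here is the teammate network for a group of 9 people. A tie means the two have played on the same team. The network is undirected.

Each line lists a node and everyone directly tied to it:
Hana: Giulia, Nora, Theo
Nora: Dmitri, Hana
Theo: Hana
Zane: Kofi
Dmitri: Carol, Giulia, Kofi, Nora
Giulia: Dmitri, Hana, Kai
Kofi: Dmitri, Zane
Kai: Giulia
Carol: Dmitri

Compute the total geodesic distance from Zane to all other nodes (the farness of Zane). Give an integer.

Distances from Zane: Carol:3, Dmitri:2, Giulia:3, Hana:4, Kai:4, Kofi:1, Nora:3, Theo:5.
Sum = 3 + 2 + 3 + 4 + 4 + 1 + 3 + 5 = 25.

25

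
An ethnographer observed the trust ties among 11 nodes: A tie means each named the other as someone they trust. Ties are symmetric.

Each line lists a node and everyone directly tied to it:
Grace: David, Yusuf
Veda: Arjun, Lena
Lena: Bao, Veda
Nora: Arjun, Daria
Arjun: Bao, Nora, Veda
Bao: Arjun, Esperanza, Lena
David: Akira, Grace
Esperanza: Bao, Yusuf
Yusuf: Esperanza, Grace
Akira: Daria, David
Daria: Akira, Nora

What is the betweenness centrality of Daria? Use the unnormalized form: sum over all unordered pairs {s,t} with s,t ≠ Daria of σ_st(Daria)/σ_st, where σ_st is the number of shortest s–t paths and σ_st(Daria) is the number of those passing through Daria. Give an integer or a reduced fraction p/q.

Pairs whose geodesics pass through Daria — Nora–Akira: 1; Nora–David: 1; Nora–Grace: 1; Akira–Bao: 1; Akira–Lena: 2/2; Akira–Veda: 1; Akira–Arjun: 1; David–Veda: 1; David–Arjun: 1.
All other pairs contribute 0.
Summing the contributions gives betweenness(Daria) = 9.

9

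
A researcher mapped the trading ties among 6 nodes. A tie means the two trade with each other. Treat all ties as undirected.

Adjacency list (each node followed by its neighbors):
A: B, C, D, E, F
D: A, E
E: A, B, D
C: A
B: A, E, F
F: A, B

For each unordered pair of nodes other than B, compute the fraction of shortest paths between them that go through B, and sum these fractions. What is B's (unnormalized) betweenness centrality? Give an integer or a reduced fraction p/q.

1/2

Pairs whose geodesics pass through B — E–F: 1/2.
All other pairs contribute 0.
Summing the contributions gives betweenness(B) = 1/2.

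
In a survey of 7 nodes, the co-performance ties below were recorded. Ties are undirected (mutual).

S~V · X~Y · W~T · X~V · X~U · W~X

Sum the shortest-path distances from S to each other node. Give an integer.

16

Distances from S: T:4, U:3, V:1, W:3, X:2, Y:3.
Sum = 4 + 3 + 1 + 3 + 2 + 3 = 16.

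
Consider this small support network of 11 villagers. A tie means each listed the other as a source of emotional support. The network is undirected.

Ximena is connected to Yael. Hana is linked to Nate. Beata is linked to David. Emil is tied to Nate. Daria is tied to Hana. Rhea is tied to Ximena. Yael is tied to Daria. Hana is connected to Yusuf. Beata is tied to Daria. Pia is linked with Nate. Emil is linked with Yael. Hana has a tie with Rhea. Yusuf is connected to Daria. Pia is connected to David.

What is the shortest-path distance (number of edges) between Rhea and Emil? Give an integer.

3

One shortest route is Rhea – Hana – Nate – Emil, which uses 3 edges, and at distance 2 from Rhea we only reach {Daria, Nate, Yael, Yusuf}, which does not include Emil. So d(Rhea,Emil) = 3.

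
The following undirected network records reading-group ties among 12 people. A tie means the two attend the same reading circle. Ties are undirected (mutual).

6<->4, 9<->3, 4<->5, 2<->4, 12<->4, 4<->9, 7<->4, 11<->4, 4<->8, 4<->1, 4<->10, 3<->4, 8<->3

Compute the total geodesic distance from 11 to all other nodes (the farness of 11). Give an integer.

Distances from 11: 1:2, 2:2, 3:2, 4:1, 5:2, 6:2, 7:2, 8:2, 9:2, 10:2, 12:2.
Sum = 2 + 2 + 2 + 1 + 2 + 2 + 2 + 2 + 2 + 2 + 2 = 21.

21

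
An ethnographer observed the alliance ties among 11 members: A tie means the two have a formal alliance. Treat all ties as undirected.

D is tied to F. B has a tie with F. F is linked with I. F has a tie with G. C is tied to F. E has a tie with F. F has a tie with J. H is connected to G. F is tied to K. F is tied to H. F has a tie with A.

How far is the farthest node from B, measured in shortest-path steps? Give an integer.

Distances from B: A:2, C:2, D:2, E:2, F:1, G:2, H:2, I:2, J:2, K:2.
The largest is 2 (to C, A, D, I, J, G, E, H, and K), so the eccentricity of B is 2.

2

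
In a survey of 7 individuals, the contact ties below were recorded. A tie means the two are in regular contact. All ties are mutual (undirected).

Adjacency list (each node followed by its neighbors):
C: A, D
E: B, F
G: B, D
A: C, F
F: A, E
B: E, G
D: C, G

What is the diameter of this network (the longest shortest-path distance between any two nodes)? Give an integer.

3

Eccentricity of each node (its greatest distance to any other): A:3, B:3, C:3, D:3, E:3, F:3, G:3.
The maximum eccentricity is 3, realized for instance by the pair G–F via G – B – E – F. So the diameter is 3.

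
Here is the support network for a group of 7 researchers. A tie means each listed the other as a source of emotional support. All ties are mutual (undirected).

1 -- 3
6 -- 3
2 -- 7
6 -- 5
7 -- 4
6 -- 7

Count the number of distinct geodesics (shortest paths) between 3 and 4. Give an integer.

The shortest distance is 3, and the only length-3 path is 3–6–7–4. So there is exactly 1 shortest path.

1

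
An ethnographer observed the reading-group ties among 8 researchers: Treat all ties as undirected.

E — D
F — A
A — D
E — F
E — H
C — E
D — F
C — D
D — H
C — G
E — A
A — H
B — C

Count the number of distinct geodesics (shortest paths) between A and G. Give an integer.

2

The shortest distance is 3. The length-3 paths are: A–D–C–G; A–E–C–G.
That gives 2 distinct shortest paths.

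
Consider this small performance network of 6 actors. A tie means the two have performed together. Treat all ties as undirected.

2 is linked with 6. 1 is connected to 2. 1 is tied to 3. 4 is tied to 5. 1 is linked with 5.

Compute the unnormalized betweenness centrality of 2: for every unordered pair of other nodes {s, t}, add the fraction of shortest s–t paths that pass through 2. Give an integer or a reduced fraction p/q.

Pairs whose geodesics pass through 2 — 1–6: 1; 5–6: 1; 3–6: 1; 4–6: 1.
All other pairs contribute 0.
Summing the contributions gives betweenness(2) = 4.

4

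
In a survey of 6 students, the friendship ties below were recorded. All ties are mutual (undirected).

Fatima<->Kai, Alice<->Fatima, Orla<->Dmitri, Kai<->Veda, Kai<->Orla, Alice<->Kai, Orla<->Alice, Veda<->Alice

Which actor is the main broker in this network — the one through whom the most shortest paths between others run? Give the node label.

Orla

Unnormalized betweenness of each node: Alice:5/2, Dmitri:0, Fatima:0, Kai:5/2, Orla:4, Veda:0.
Orla has the largest value, 4, making it the main broker — the node through which the most shortest paths run.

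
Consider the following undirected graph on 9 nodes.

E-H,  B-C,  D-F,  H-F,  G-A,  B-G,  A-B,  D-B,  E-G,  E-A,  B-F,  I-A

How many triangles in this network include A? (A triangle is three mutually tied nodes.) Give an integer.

A's neighbors: B, E, G, and I.
Neighbor pairs that are themselves tied: A–B–G; A–E–G. Each forms one triangle with A, for 2 in total.

2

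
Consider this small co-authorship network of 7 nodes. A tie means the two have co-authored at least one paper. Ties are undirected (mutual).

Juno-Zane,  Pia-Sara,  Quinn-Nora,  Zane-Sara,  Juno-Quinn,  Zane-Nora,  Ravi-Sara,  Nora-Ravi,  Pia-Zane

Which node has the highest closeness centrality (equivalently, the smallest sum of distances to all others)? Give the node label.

Farness (sum of distances to all others) for each node — Juno:11, Nora:9, Pia:11, Quinn:12, Ravi:11, Sara:10, Zane:8.
The smallest farness is 8, for Zane, so Zane has the highest closeness.

Zane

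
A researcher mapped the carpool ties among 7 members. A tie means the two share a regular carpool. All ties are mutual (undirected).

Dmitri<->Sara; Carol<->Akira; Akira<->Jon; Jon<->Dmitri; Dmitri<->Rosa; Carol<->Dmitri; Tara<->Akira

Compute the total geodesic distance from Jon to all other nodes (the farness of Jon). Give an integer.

Distances from Jon: Akira:1, Carol:2, Dmitri:1, Rosa:2, Sara:2, Tara:2.
Sum = 1 + 2 + 1 + 2 + 2 + 2 = 10.

10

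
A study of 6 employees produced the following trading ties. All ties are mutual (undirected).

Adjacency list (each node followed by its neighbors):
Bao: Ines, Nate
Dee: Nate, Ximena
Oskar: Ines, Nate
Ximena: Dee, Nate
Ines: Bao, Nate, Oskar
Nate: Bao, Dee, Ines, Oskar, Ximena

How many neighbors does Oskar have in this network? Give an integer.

2

Oskar is directly tied to Ines and Nate. That is 2 neighbors, so the degree of Oskar is 2.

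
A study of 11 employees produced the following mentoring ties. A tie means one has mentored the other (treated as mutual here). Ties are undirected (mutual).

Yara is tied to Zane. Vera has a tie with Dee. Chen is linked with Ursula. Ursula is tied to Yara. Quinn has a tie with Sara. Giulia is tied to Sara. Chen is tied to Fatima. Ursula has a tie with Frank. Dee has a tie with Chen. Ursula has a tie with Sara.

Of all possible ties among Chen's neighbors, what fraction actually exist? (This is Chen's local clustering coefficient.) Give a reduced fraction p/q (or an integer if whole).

0

Chen's neighbors: Dee, Fatima, and Ursula (k = 3).
Possible neighbor pairs: C(3,2) = 3. Edges among them: none → e = 0.
Clustering(Chen) = 0/3 = 0.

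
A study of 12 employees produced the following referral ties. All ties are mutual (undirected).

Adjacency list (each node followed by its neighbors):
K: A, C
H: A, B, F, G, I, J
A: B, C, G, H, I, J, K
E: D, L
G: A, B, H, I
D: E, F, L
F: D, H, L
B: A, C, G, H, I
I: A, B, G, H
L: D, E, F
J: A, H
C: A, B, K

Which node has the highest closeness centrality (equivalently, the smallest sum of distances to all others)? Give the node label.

Farness (sum of distances to all others) for each node — A:19, B:21, C:27, D:28, E:37, F:21, G:22, H:17, I:22, J:24, K:28, L:28.
The smallest farness is 17, for H, so H has the highest closeness.

H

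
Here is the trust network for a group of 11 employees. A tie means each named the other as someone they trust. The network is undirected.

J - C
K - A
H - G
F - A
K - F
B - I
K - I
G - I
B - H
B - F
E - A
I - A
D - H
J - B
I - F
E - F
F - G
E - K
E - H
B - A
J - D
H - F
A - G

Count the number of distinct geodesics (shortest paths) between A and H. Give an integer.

The shortest distance is 2. The length-2 paths are: A–G–H; A–B–H; A–F–H; A–E–H.
That gives 4 distinct shortest paths.

4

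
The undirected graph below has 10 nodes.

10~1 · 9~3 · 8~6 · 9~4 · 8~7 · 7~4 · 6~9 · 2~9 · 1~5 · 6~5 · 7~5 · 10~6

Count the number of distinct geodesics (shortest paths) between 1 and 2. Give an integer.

2

The shortest distance is 4. The length-4 paths are: 1–10–6–9–2; 1–5–6–9–2.
That gives 2 distinct shortest paths.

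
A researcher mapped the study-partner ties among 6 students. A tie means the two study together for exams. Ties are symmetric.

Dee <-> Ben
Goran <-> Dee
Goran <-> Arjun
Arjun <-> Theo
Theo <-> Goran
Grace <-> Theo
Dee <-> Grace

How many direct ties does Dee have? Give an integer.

3

Dee is directly tied to Ben, Goran, and Grace. That is 3 neighbors, so the degree of Dee is 3.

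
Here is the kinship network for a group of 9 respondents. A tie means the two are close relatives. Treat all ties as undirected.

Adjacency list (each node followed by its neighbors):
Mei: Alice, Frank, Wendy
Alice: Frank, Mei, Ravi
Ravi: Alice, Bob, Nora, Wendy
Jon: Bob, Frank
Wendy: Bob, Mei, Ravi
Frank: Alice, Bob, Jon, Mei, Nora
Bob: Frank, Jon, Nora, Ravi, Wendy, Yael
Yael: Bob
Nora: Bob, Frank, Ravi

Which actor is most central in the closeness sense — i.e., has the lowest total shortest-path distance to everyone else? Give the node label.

Farness (sum of distances to all others) for each node — Alice:14, Bob:10, Frank:11, Jon:14, Mei:14, Nora:13, Ravi:12, Wendy:13, Yael:17.
The smallest farness is 10, for Bob, so Bob has the highest closeness.

Bob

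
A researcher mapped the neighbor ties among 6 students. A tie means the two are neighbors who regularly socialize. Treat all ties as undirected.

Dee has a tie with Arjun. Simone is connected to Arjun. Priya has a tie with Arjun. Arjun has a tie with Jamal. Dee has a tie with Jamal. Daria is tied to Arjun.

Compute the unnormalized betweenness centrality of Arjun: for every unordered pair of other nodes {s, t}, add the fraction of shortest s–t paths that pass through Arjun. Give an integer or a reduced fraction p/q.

9

Pairs whose geodesics pass through Arjun — Priya–Simone: 1; Priya–Dee: 1; Priya–Jamal: 1; Priya–Daria: 1; Simone–Dee: 1; Simone–Jamal: 1; Simone–Daria: 1; Dee–Daria: 1; Jamal–Daria: 1.
All other pairs contribute 0.
Summing the contributions gives betweenness(Arjun) = 9.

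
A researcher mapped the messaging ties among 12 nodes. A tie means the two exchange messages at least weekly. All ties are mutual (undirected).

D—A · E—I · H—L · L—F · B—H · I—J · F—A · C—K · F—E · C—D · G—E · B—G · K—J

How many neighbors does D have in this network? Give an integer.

2

D is directly tied to A and C. That is 2 neighbors, so the degree of D is 2.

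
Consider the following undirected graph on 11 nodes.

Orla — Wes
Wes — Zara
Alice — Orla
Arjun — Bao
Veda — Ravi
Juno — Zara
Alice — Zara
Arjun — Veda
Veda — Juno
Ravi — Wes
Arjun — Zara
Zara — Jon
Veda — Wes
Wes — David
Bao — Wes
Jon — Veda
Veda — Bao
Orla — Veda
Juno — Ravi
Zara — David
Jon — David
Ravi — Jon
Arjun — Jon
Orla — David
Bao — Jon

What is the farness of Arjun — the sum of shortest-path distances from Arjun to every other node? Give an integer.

16

Distances from Arjun: Alice:2, Bao:1, David:2, Jon:1, Juno:2, Orla:2, Ravi:2, Veda:1, Wes:2, Zara:1.
Sum = 2 + 1 + 2 + 1 + 2 + 2 + 2 + 1 + 2 + 1 = 16.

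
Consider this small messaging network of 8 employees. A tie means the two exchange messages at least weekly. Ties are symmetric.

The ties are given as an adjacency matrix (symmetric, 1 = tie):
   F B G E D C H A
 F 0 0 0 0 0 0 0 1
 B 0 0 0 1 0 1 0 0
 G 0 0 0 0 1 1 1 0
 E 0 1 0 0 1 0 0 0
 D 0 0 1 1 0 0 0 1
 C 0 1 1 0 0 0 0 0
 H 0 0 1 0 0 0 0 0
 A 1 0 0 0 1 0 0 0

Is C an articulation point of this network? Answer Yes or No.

No

Even without C, every remaining node can still reach every other (the residual graph is connected), so C is not a cut vertex.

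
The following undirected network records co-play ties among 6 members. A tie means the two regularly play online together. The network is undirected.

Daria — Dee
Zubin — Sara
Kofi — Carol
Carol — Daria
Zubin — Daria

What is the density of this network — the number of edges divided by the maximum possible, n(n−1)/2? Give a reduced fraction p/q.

There are 5 edges and 6 nodes, so the maximum possible is C(6,2) = 15.
Density = 5/15 = 1/3.

1/3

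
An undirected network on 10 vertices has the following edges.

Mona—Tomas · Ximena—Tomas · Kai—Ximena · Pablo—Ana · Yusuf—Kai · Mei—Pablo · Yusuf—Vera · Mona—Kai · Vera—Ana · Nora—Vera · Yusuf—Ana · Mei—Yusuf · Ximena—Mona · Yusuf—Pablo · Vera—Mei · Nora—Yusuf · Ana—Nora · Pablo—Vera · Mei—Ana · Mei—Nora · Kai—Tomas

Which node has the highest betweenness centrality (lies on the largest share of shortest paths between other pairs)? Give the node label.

Yusuf

Unnormalized betweenness of each node: Ana:1/4, Kai:18, Mei:1/4, Mona:0, Nora:0, Pablo:0, Tomas:0, Vera:1/4, Ximena:0, Yusuf:81/4.
Yusuf has the largest value, 81/4, making it the main broker — the node through which the most shortest paths run.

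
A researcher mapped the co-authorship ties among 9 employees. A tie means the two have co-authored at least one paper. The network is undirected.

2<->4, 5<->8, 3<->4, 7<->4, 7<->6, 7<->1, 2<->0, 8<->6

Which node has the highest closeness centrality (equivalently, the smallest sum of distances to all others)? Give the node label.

Farness (sum of distances to all others) for each node — 0:28, 1:22, 2:21, 3:23, 4:16, 5:30, 6:18, 7:15, 8:23.
The smallest farness is 15, for 7, so 7 has the highest closeness.

7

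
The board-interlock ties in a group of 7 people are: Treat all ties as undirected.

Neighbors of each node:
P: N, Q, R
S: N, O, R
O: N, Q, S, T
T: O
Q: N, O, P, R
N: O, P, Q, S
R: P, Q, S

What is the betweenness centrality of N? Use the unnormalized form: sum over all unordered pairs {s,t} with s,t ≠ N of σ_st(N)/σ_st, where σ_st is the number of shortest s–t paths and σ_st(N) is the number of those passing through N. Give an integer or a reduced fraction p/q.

Pairs whose geodesics pass through N — Q–S: 1/3; T–P: 1/2; O–P: 1/2; P–S: 1/2.
All other pairs contribute 0.
Summing the contributions gives betweenness(N) = 11/6.

11/6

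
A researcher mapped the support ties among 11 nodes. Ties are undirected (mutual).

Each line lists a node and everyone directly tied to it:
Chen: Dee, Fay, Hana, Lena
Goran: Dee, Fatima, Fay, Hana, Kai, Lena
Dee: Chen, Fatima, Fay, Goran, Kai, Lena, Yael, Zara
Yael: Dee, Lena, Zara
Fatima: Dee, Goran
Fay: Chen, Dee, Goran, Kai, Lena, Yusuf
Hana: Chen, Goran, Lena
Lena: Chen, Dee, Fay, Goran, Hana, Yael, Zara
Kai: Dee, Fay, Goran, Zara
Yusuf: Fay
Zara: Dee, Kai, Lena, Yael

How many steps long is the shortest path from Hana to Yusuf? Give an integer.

3

One shortest route is Hana – Chen – Fay – Yusuf, which uses 3 edges, and at distance 2 from Hana we only reach {Dee, Fatima, Fay, Kai, Yael, Zara}, which does not include Yusuf. So d(Hana,Yusuf) = 3.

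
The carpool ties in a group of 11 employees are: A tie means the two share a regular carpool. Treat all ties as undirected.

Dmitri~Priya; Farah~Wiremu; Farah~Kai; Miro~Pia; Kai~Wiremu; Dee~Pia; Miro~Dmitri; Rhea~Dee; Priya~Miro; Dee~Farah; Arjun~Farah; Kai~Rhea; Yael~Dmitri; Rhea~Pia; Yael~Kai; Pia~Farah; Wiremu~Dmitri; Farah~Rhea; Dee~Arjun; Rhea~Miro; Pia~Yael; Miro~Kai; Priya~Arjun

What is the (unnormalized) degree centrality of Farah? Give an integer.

6

Farah is directly tied to Arjun, Dee, Kai, Pia, Rhea, and Wiremu. That is 6 neighbors, so the degree of Farah is 6.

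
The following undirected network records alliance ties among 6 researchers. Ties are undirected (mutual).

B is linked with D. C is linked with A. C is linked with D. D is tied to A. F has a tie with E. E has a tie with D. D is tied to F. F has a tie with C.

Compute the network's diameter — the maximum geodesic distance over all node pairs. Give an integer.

Eccentricity of each node (its greatest distance to any other): A:2, B:2, C:2, D:1, E:2, F:2.
The maximum eccentricity is 2, realized for instance by the pair F–B via F – D – B. So the diameter is 2.

2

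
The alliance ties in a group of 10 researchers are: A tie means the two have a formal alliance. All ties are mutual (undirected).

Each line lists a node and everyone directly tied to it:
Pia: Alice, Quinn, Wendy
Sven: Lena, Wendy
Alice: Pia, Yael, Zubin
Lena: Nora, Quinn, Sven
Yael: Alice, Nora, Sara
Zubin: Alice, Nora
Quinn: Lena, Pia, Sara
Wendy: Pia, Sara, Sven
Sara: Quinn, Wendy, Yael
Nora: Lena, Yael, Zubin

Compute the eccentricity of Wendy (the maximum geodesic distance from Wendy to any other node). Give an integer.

3

Distances from Wendy: Alice:2, Lena:2, Nora:3, Pia:1, Quinn:2, Sara:1, Sven:1, Yael:2, Zubin:3.
The largest is 3 (to Zubin and Nora), so the eccentricity of Wendy is 3.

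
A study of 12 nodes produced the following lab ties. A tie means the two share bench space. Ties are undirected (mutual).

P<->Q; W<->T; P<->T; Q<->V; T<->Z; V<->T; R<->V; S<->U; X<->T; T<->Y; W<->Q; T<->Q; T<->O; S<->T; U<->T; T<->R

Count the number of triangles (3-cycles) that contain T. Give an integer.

5

T's neighbors: O, P, Q, R, S, U, V, W, X, Y, and Z.
Neighbor pairs that are themselves tied: T–P–Q; T–Q–V; T–Q–W; T–R–V; T–S–U. Each forms one triangle with T, for 5 in total.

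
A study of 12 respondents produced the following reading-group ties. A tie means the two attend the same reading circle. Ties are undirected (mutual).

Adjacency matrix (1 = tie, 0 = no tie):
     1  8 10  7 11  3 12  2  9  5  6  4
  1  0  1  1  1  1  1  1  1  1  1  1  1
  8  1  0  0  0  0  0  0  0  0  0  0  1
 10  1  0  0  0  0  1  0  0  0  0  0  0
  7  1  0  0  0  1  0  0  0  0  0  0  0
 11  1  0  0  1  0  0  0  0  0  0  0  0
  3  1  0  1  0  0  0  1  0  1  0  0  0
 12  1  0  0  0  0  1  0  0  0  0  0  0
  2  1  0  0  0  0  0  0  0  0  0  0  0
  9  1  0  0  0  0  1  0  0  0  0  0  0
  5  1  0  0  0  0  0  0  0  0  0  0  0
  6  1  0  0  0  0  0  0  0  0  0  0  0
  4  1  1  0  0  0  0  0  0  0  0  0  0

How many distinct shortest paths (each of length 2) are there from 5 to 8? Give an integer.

The shortest distance is 2, and the only length-2 path is 5–1–8. So there is exactly 1 shortest path.

1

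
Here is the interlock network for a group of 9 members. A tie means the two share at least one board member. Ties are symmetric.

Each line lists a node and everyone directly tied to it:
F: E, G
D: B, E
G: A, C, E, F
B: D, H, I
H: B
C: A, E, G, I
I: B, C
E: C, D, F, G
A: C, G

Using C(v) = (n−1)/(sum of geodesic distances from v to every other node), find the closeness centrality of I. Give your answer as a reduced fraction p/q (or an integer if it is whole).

8/15

Distances from I: A:2, B:1, C:1, D:2, E:2, F:3, G:2, H:2. Sum = 15.
n = 9, so closeness = 8/15.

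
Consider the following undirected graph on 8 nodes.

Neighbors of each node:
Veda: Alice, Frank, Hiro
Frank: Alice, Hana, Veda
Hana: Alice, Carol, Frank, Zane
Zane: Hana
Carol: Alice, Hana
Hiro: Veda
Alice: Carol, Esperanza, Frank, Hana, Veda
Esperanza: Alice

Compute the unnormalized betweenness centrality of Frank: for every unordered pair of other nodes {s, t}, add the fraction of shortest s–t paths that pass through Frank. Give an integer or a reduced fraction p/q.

2

Pairs whose geodesics pass through Frank — Zane–Veda: 1/2; Zane–Hiro: 1/2; Veda–Hana: 1/2; Hana–Hiro: 1/2.
All other pairs contribute 0.
Summing the contributions gives betweenness(Frank) = 2.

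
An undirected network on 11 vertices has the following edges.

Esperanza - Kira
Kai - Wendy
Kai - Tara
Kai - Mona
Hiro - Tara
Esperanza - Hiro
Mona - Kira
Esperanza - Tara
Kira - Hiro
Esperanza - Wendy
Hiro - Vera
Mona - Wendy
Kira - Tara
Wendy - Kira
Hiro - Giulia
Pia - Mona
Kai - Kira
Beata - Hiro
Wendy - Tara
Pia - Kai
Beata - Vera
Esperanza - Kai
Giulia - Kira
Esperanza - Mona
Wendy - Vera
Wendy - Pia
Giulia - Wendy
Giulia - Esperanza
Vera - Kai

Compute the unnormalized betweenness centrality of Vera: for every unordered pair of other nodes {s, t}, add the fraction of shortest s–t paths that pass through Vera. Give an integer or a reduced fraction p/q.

909/220

Pairs whose geodesics pass through Vera — Wendy–Hiro: 1/5; Wendy–Beata: 1; Pia–Hiro: 2/11; Pia–Beata: 2/2; Mona–Beata: 2/4; Hiro–Kai: 1/4; Beata–Kai: 1.
All other pairs contribute 0.
Summing the contributions gives betweenness(Vera) = 909/220.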